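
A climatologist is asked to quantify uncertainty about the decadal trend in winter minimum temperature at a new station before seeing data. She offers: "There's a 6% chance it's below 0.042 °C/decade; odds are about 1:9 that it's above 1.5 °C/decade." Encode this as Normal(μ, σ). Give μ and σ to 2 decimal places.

For Normal(μ,σ), the p-quantile is μ + z_p·σ. Here z_{0.06} = -1.555, z_{0.9} = 1.282.
So 0.042 = μ − 1.555σ and 1.5 = μ + 1.282σ.
Subtracting: σ = (1.5 − 0.042)/(1.282 − (-1.555)) = 0.51.
Then μ = 0.042 − (-1.555)·0.51 = 0.84.

μ = 0.84, σ = 0.51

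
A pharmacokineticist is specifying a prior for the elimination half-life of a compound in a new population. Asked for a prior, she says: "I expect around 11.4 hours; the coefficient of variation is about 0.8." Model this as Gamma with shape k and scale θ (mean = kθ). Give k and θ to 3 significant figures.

k ≈ 1.56, θ ≈ 7.3

For Gamma(k, scale θ): mean = kθ, variance = kθ², so CV = 1/√k.
CV = 0.8, hence k = 1/CV² = 1.56.
Then θ = mean/k = 11.4/1.56 = 7.3.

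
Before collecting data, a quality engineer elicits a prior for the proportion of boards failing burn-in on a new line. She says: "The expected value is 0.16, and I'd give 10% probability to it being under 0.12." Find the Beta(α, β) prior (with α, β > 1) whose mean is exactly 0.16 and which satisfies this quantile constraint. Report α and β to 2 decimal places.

α ≈ 20.65, β ≈ 108.41

With mean 0.16 fixed, write α = 0.16s, β = 0.84s where s = α+β.
Need P(θ < 0.12) = 0.1 under Beta(0.16s, 0.84s). Normal approximation: (q−m)/√(m(1−m)/s) ≈ z_{0.1} = -1.28, so s ≈ 0.16·0.84·(-1.28)²/(0.12−0.16)² = 138.0.
At s = 138.0: P(θ<0.12) ≈ 0.092. Adjusting to match 0.1 gives s ≈ 129.06.
So α = 0.16·129.06 ≈ 20.65, β = 0.84·129.06 ≈ 108.41.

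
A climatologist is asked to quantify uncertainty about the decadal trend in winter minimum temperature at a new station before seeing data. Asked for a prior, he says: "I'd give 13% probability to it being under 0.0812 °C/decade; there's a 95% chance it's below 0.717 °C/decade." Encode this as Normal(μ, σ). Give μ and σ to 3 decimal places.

For Normal(μ,σ), the p-quantile is μ + z_p·σ. Here z_{0.13} = -1.126, z_{0.95} = 1.645.
So 0.0812 = μ − 1.126σ and 0.717 = μ + 1.645σ.
Subtracting: σ = (0.717 − 0.0812)/(1.645 − (-1.126)) = 0.229.
Then μ = 0.0812 − (-1.126)·0.229 = 0.340.

μ = 0.340, σ = 0.229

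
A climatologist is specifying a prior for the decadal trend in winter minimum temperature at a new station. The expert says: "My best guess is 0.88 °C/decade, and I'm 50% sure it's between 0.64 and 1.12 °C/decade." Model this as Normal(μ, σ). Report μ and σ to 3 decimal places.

μ = 0.880, σ = 0.356

A symmetric 50% interval runs μ ± z·σ with z = 0.6745.
Half-width = 0.24, so σ = 0.24/0.6745 = 0.356.
μ is the stated best guess, 0.880.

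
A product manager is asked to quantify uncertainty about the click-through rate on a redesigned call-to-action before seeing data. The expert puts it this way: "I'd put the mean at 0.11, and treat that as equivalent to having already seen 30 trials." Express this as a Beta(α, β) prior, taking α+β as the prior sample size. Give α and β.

Under the effective-sample-size interpretation, Beta(α, β) has prior mean α/(α+β) and prior sample size α+β.
So α+β = 30 and α/(α+β) = 0.11, giving α = 0.11·30 = 3.3 and β = 30 − 3.3 = 26.7.

α = 3.3, β = 26.7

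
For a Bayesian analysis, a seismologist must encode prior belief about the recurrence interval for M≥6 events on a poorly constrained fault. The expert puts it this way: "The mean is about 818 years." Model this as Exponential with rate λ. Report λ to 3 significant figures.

λ ≈ 0.00122

Exponential mean = 1/λ, so λ = 1/818.0 = 0.00122.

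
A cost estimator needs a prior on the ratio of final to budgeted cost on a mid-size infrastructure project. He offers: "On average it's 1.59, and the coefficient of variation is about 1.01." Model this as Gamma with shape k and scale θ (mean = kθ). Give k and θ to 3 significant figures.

k ≈ 0.98, θ ≈ 1.62

For Gamma(k, scale θ): mean = kθ, variance = kθ², so CV = 1/√k.
CV = 1.01, hence k = 1/CV² = 0.98.
Then θ = mean/k = 1.59/0.98 = 1.62.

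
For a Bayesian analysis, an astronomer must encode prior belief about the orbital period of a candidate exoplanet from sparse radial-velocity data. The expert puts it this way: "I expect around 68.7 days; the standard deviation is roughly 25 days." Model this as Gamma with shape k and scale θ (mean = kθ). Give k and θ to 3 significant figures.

For Gamma(k, scale θ): mean = kθ, variance = kθ², so CV = 1/√k.
CV = SD/mean = 25/68.7 = 0.3639, hence k = 1/CV² = 7.55.
Then θ = mean/k = 68.7/7.55 = 9.1.

k ≈ 7.55, θ ≈ 9.1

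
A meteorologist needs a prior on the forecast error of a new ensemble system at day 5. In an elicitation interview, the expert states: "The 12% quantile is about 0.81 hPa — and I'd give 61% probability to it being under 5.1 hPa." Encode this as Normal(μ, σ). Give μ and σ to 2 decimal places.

The p-quantile of Normal(μ,σ) is μ + z_p·σ, with z_{0.12} = -1.175 and z_{0.61} = 0.2793.
Eliminate σ: μ = (z₂·x₁ − z₁·x₂)/(z₂ − z₁) = (0.2793·0.81 − (-1.175)·5.1)/1.454 = 4.28.
Then σ = (x₂ − x₁)/(z₂ − z₁) = (5.1 − 0.81)/1.454 = 2.95.

μ = 4.28, σ = 2.95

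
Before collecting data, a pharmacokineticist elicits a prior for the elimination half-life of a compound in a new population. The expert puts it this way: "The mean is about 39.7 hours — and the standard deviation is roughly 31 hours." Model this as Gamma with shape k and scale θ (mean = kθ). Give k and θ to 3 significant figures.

For Gamma(k, scale θ): mean = kθ, variance = kθ², so CV = 1/√k.
CV = SD/mean = 31/39.7 = 0.7809, hence k = 1/CV² = 1.64.
Then θ = mean/k = 39.7/1.64 = 24.2.

k ≈ 1.64, θ ≈ 24.2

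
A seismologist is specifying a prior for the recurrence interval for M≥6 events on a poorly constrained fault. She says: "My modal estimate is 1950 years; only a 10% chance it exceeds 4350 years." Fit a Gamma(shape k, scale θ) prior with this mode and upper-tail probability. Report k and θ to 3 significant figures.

k ≈ 3.99, θ ≈ 653

Gamma(k,θ) with k>1 has mode (k−1)θ, so θ = 1950/(k−1).
Need P(X < 4350) = 0.9 with θ tied to k this way. Start at k = 2, θ = 1950: P(X<4350) ≈ 0.653.
Too low — raise k to concentrate. Iterating converges to k ≈ 3.99.
Then θ = 1950/(3.99−1) ≈ 653.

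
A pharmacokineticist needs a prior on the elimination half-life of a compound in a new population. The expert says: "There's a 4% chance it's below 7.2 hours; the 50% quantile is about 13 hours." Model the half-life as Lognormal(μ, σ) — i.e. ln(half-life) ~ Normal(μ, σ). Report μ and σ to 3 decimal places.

μ ≈ 2.565, σ ≈ 0.338

If T ~ Lognormal(μ,σ) then ln T ~ Normal(μ,σ), so the p-quantile of ln T is μ + z_p·σ.
ln(7.2) = 1.974 and ln(13) = 2.565; z_{0.04} = -1.751, z_{0.5} = 0.
σ = (2.565 − 1.974)/(0 − (-1.751)) = 0.338.
μ = 1.974 − (-1.751)·0.338 = 2.565.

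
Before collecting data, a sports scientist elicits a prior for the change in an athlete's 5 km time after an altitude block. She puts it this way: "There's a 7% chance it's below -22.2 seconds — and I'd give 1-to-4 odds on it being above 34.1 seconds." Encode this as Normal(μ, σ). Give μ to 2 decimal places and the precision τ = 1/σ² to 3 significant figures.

μ = 13.65, τ = 0.00169

The p-quantile of Normal(μ,σ) is μ + z_p·σ, with z_{0.07} = -1.476 and z_{0.8} = 0.8416.
Eliminate σ: μ = (z₂·x₁ − z₁·x₂)/(z₂ − z₁) = (0.8416·-22.2 − (-1.476)·34.1)/2.317 = 13.65.
Then σ = (x₂ − x₁)/(z₂ − z₁) = (34.1 − -22.2)/2.317 = 24.29.
Precision τ = 1/σ² = 1/24.29² = 0.00169.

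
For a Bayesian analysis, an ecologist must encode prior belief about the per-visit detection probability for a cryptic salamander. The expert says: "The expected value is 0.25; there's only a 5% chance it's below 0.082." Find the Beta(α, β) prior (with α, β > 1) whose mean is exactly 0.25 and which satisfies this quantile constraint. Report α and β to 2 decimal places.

With mean 0.25 fixed, write α = 0.25s, β = 0.75s where s = α+β.
Need P(θ < 0.082) = 0.05 under Beta(0.25s, 0.75s). Normal approximation: (q−m)/√(m(1−m)/s) ≈ z_{0.05} = -1.64, so s ≈ 0.25·0.75·(-1.64)²/(0.082−0.25)² = 18.0.
At s = 18.0: P(θ<0.082) ≈ 0.022. Adjusting to match 0.05 gives s ≈ 12.62.
So α = 0.25·12.62 ≈ 3.16, β = 0.75·12.62 ≈ 9.47.

α ≈ 3.16, β ≈ 9.47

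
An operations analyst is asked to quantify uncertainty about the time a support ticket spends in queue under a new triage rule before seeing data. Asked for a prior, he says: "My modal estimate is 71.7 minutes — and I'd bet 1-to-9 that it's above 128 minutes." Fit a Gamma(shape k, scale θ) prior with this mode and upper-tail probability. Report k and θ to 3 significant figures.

Gamma(k,θ) with k>1 has mode (k−1)θ, so θ = 71.7/(k−1).
Need P(X < 128) = 0.9 with θ tied to k this way. Start at k = 2, θ = 71.7: P(X<128) ≈ 0.533.
Too low — raise k to concentrate. Iterating converges to k ≈ 6.66.
Then θ = 71.7/(6.66−1) ≈ 12.7.

k ≈ 6.66, θ ≈ 12.7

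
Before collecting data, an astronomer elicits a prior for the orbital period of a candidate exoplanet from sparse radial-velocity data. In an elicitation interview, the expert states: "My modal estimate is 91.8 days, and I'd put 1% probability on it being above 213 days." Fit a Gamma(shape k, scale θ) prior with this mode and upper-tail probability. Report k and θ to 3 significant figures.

Gamma(k,θ) with k>1 has mode (k−1)θ, so θ = 91.8/(k−1).
Need P(X < 213) = 0.99 with θ tied to k this way. Start at k = 2, θ = 91.8: P(X<213) ≈ 0.674.
Too low — raise k to concentrate. Iterating converges to k ≈ 7.73.
Then θ = 91.8/(7.73−1) ≈ 13.6.

k ≈ 7.73, θ ≈ 13.6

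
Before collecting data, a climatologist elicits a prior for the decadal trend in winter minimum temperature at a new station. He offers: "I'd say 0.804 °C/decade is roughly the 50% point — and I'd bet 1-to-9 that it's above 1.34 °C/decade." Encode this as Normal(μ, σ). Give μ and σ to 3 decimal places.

μ = 0.804, σ = 0.418

For Normal(μ,σ), the p-quantile is μ + z_p·σ. Here z_{0.5} = 0, z_{0.9} = 1.282.
So 0.804 = μ + 0σ and 1.34 = μ + 1.282σ.
Subtracting: σ = (1.34 − 0.804)/(1.282 − (0)) = 0.418.
Then μ = 0.804 − (0)·0.418 = 0.804.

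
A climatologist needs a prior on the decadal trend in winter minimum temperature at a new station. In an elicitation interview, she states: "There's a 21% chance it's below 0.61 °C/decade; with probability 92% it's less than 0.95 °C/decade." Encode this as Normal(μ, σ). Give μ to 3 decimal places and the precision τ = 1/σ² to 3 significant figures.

The p-quantile of Normal(μ,σ) is μ + z_p·σ, with z_{0.21} = -0.8064 and z_{0.92} = 1.405.
Eliminate σ: μ = (z₂·x₁ − z₁·x₂)/(z₂ − z₁) = (1.405·0.61 − (-0.8064)·0.95)/2.211 = 0.734.
Then σ = (x₂ − x₁)/(z₂ − z₁) = (0.95 − 0.61)/2.211 = 0.154.
Precision τ = 1/σ² = 1/0.1537² = 42.3.

μ = 0.734, τ = 42.3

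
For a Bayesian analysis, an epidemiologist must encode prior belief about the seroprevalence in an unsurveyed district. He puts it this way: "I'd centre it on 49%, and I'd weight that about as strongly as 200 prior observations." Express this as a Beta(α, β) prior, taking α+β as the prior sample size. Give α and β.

Under the effective-sample-size interpretation, Beta(α, β) has prior mean α/(α+β) and prior sample size α+β.
So α+β = 200 and α/(α+β) = 0.49, giving α = 0.49·200 = 98 and β = 200 − 98 = 102.

α = 98, β = 102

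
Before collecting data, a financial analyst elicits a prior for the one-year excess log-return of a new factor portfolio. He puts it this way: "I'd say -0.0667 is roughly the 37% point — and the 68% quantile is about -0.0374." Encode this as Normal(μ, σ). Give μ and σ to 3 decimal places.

The p-quantile of Normal(μ,σ) is μ + z_p·σ, with z_{0.37} = -0.3319 and z_{0.68} = 0.4677.
Eliminate σ: μ = (z₂·x₁ − z₁·x₂)/(z₂ − z₁) = (0.4677·-0.0667 − (-0.3319)·-0.0374)/0.7996 = -0.055.
Then σ = (x₂ − x₁)/(z₂ − z₁) = (-0.0374 − -0.0667)/0.7996 = 0.037.

μ = -0.055, σ = 0.037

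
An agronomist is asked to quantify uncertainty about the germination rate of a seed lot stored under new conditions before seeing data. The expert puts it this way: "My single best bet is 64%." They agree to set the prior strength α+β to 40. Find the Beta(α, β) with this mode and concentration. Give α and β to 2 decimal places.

α = 25.32, β = 14.68

For α,β > 1 the Beta mode is (α−1)/(α+β−2). With α+β = 40, the mode is (α−1)/38.
Set (α−1)/38 = 0.64 → α = 1 + 0.64·38 = 25.32.
β = 40 − α = 14.68.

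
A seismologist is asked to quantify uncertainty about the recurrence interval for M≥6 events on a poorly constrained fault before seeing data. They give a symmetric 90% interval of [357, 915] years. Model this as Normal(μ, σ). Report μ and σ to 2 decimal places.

A symmetric 90% interval runs μ ± z·σ with z = 1.645.
Half-width = 279, so σ = 279/1.645 = 169.62.
μ is the interval midpoint, 636.00.

μ = 636.00, σ = 169.62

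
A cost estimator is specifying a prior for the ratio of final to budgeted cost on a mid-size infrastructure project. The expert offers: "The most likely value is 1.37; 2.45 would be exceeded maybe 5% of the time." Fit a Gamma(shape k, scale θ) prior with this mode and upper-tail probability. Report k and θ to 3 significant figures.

Gamma(k,θ) with k>1 has mode (k−1)θ, so θ = 1.37/(k−1).
Need P(X < 2.45) = 0.95 with θ tied to k this way. Start at k = 2, θ = 1.37: P(X<2.45) ≈ 0.534.
Too low — raise k to concentrate. Iterating converges to k ≈ 9.25.
Then θ = 1.37/(9.25−1) ≈ 0.166.

k ≈ 9.25, θ ≈ 0.166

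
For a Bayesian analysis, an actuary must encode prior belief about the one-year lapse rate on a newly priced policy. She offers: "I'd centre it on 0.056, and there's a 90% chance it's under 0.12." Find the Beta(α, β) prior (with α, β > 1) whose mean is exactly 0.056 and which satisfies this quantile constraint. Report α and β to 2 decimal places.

α ≈ 1.28, β ≈ 21.50

With mean 0.056 fixed, write α = 0.056s, β = 0.944s where s = α+β.
Need P(θ < 0.12) = 0.9 under Beta(0.056s, 0.944s). Normal approximation: (q−m)/√(m(1−m)/s) ≈ z_{0.9} = 1.28, so s ≈ 0.056·0.944·(1.28)²/(0.12−0.056)² = 21.2.
At s = 21.2: P(θ<0.12) ≈ 0.895. Adjusting to match 0.9 gives s ≈ 22.77.
So α = 0.056·22.77 ≈ 1.28, β = 0.944·22.77 ≈ 21.50.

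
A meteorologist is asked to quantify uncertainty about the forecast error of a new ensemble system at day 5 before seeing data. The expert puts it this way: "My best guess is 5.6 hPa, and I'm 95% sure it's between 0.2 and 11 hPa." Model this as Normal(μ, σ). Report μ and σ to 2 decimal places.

A symmetric 95% interval runs μ ± z·σ with z = 1.96.
Half-width = 5.4, so σ = 5.4/1.96 = 2.76.
μ is the stated best guess, 5.60.

μ = 5.60, σ = 2.76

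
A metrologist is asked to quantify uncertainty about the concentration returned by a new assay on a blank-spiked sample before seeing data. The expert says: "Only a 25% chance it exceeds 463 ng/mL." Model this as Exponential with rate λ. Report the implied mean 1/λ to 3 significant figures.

mean ≈ 334 ng/mL

P(T > 463.0) = e^(−λ·463.0) = 0.25, so λ = −ln(0.25)/463.0 = 0.00299.
Mean = 1/λ = 334 ng/mL.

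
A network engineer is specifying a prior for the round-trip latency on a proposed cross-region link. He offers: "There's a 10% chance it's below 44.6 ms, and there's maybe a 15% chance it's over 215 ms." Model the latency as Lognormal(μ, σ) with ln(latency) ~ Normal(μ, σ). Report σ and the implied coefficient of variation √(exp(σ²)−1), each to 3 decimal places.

If T ~ Lognormal(μ,σ) then ln T ~ Normal(μ,σ), so the p-quantile of ln T is μ + z_p·σ.
ln(44.6) = 3.798 and ln(215) = 5.371; z_{0.1} = -1.282, z_{0.85} = 1.036.
σ = (5.371 − 3.798)/(1.036 − (-1.282)) = 0.679.
μ = 3.798 − (-1.282)·0.679 = 4.667.
CV = √(exp(σ²)−1) = √(exp(0.4605)−1) = 0.765.

σ ≈ 0.679, CV ≈ 0.765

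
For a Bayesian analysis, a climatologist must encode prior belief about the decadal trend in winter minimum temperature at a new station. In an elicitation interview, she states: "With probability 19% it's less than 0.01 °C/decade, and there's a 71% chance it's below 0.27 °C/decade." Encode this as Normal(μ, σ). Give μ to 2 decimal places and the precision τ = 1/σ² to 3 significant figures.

The p-quantile of Normal(μ,σ) is μ + z_p·σ, with z_{0.19} = -0.8779 and z_{0.71} = 0.5534.
Eliminate σ: μ = (z₂·x₁ − z₁·x₂)/(z₂ − z₁) = (0.5534·0.01 − (-0.8779)·0.27)/1.431 = 0.17.
Then σ = (x₂ − x₁)/(z₂ − z₁) = (0.27 − 0.01)/1.431 = 0.18.
Precision τ = 1/σ² = 1/0.1817² = 30.3.

μ = 0.17, τ = 30.3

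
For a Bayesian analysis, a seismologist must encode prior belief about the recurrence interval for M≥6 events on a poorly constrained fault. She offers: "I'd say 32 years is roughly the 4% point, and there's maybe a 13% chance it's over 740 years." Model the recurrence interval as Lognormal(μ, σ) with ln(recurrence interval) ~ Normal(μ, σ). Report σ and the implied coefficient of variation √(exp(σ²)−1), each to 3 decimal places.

If T ~ Lognormal(μ,σ) then ln T ~ Normal(μ,σ), so the p-quantile of ln T is μ + z_p·σ.
ln(32) = 3.466 and ln(740) = 6.607; z_{0.04} = -1.751, z_{0.87} = 1.126.
σ = (6.607 − 3.466)/(1.126 − (-1.751)) = 1.092.
μ = 3.466 − (-1.751)·1.092 = 5.377.
CV = √(exp(σ²)−1) = √(exp(1.1918)−1) = 1.514.

σ ≈ 1.092, CV ≈ 1.514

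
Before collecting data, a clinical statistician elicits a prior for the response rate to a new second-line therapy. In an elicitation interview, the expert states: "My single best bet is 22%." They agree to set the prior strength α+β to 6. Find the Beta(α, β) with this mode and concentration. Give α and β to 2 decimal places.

For α,β > 1 the Beta mode is (α−1)/(α+β−2). With α+β = 6, the mode is (α−1)/4.
Set (α−1)/4 = 0.22 → α = 1 + 0.22·4 = 1.88.
β = 6 − α = 4.12.

α = 1.88, β = 4.12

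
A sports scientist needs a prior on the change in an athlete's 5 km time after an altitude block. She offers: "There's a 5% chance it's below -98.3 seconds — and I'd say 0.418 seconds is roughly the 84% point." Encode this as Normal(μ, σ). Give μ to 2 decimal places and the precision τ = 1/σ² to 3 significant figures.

μ = -36.78, τ = 0.000715

For Normal(μ,σ), the p-quantile is μ + z_p·σ. Here z_{0.05} = -1.645, z_{0.84} = 0.9945.
So -98.3 = μ − 1.645σ and 0.418 = μ + 0.9945σ.
Subtracting: σ = (0.418 − -98.3)/(0.9945 − (-1.645)) = 37.40.
Then μ = -98.3 − (-1.645)·37.40 = -36.78.
Precision τ = 1/σ² = 1/37.4² = 0.000715.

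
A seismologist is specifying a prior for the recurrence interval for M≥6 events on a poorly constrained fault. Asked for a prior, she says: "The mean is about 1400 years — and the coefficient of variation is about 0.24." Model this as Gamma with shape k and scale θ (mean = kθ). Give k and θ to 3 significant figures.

For Gamma(k, scale θ): mean = kθ, variance = kθ², so CV = 1/√k.
CV = 0.24, hence k = 1/CV² = 17.4.
Then θ = mean/k = 1400/17.4 = 80.6.

k ≈ 17.4, θ ≈ 80.6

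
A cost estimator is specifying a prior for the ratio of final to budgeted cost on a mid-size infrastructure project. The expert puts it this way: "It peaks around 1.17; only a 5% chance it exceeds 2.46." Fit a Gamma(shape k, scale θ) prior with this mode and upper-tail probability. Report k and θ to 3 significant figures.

k ≈ 6, θ ≈ 0.234

Gamma(k,θ) with k>1 has mode (k−1)θ, so θ = 1.17/(k−1).
Need P(X < 2.46) = 0.95 with θ tied to k this way. Start at k = 2, θ = 1.17: P(X<2.46) ≈ 0.621.
Too low — raise k to concentrate. Iterating converges to k ≈ 6.
Then θ = 1.17/(6−1) ≈ 0.234.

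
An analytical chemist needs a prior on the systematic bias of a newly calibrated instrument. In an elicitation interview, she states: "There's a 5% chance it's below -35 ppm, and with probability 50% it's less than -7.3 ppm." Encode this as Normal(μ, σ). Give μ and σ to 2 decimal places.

μ = -7.30, σ = 16.84

The p-quantile of Normal(μ,σ) is μ + z_p·σ, with z_{0.05} = -1.645 and z_{0.5} = 0.
Eliminate σ: μ = (z₂·x₁ − z₁·x₂)/(z₂ − z₁) = (0·-35 − (-1.645)·-7.3)/1.645 = -7.30.
Then σ = (x₂ − x₁)/(z₂ − z₁) = (-7.3 − -35)/1.645 = 16.84.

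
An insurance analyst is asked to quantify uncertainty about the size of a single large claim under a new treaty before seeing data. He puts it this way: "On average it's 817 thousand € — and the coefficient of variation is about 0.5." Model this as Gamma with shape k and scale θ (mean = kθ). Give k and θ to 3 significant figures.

k ≈ 4, θ ≈ 204

For Gamma(k, scale θ): mean = kθ, variance = kθ², so CV = 1/√k.
CV = 0.5, hence k = 1/CV² = 4.
Then θ = mean/k = 817/4 = 204.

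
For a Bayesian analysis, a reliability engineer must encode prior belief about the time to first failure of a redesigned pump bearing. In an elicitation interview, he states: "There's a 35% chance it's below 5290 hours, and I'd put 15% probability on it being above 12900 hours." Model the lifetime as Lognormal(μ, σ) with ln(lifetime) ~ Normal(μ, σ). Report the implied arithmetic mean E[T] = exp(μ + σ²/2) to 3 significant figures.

E[T] ≈ 8200 hours

If T ~ Lognormal(μ,σ) then ln T ~ Normal(μ,σ), so the p-quantile of ln T is μ + z_p·σ.
ln(5290) = 8.574 and ln(12900) = 9.465; z_{0.35} = -0.3853, z_{0.85} = 1.036.
σ = (9.465 − 8.574)/(1.036 − (-0.3853)) = 0.627.
μ = 8.574 − (-0.3853)·0.627 = 8.815.
E[T] = exp(μ + σ²/2) = exp(8.815 + 0.1966) = 8200 hours.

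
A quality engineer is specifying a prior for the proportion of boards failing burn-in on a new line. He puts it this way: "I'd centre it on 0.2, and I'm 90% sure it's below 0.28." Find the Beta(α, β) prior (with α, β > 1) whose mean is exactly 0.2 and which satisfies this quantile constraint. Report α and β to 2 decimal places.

With mean 0.2 fixed, write α = 0.2s, β = 0.8s where s = α+β.
Need P(θ < 0.28) = 0.9 under Beta(0.2s, 0.8s). Normal approximation: (q−m)/√(m(1−m)/s) ≈ z_{0.9} = 1.28, so s ≈ 0.2·0.8·(1.28)²/(0.28−0.2)² = 41.1.
At s = 41.1: P(θ<0.28) ≈ 0.894. Adjusting to match 0.9 gives s ≈ 43.37.
So α = 0.2·43.37 ≈ 8.67, β = 0.8·43.37 ≈ 34.69.

α ≈ 8.67, β ≈ 34.69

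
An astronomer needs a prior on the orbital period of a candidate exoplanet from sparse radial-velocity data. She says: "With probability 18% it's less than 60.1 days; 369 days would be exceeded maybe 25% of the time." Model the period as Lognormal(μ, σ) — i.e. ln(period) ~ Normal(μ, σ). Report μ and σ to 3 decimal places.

μ ≈ 5.141, σ ≈ 1.141

If T ~ Lognormal(μ,σ) then ln T ~ Normal(μ,σ), so the p-quantile of ln T is μ + z_p·σ.
ln(60.1) = 4.096 and ln(369) = 5.911; z_{0.18} = -0.9154, z_{0.75} = 0.6745.
σ = (5.911 − 4.096)/(0.6745 − (-0.9154)) = 1.141.
μ = 4.096 − (-0.9154)·1.141 = 5.141.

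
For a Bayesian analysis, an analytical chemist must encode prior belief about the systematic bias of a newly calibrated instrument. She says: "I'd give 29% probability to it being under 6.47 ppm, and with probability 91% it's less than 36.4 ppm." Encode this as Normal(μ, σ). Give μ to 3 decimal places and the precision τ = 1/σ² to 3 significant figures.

μ = 15.214, τ = 0.00401

The p-quantile of Normal(μ,σ) is μ + z_p·σ, with z_{0.29} = -0.5534 and z_{0.91} = 1.341.
Eliminate σ: μ = (z₂·x₁ − z₁·x₂)/(z₂ − z₁) = (1.341·6.47 − (-0.5534)·36.4)/1.894 = 15.214.
Then σ = (x₂ − x₁)/(z₂ − z₁) = (36.4 − 6.47)/1.894 = 15.801.
Precision τ = 1/σ² = 1/15.8² = 0.00401.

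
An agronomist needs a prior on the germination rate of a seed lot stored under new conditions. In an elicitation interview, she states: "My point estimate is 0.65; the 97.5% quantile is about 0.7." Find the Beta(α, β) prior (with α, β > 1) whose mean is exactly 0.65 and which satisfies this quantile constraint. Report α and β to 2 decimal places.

α ≈ 218.77, β ≈ 117.80

With mean 0.65 fixed, write α = 0.65s, β = 0.35s where s = α+β.
Need P(θ < 0.7) = 0.975 under Beta(0.65s, 0.35s). Normal approximation: (q−m)/√(m(1−m)/s) ≈ z_{0.975} = 1.96, so s ≈ 0.65·0.35·(1.96)²/(0.7−0.65)² = 349.6.
At s = 349.6: P(θ<0.7) ≈ 0.977. Adjusting to match 0.975 gives s ≈ 336.56.
So α = 0.65·336.56 ≈ 218.77, β = 0.35·336.56 ≈ 117.80.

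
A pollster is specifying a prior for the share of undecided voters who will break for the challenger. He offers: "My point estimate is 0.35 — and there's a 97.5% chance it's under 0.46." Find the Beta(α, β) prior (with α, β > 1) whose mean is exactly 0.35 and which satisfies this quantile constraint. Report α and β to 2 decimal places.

With mean 0.35 fixed, write α = 0.35s, β = 0.65s where s = α+β.
Need P(θ < 0.46) = 0.975 under Beta(0.35s, 0.65s). Normal approximation: (q−m)/√(m(1−m)/s) ≈ z_{0.975} = 1.96, so s ≈ 0.35·0.65·(1.96)²/(0.46−0.35)² = 72.2.
At s = 72.2: P(θ<0.46) ≈ 0.972. Adjusting to match 0.975 gives s ≈ 75.90.
So α = 0.35·75.90 ≈ 26.56, β = 0.65·75.90 ≈ 49.33.

α ≈ 26.56, β ≈ 49.33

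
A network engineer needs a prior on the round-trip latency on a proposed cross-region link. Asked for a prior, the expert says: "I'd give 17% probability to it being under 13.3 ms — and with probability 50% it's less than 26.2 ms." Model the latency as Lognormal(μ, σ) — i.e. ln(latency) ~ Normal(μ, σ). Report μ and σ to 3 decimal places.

μ ≈ 3.266, σ ≈ 0.711

If T ~ Lognormal(μ,σ) then ln T ~ Normal(μ,σ), so the p-quantile of ln T is μ + z_p·σ.
ln(13.3) = 2.588 and ln(26.2) = 3.266; z_{0.17} = -0.9542, z_{0.5} = 0.
σ = (3.266 − 2.588)/(0 − (-0.9542)) = 0.711.
μ = 2.588 − (-0.9542)·0.711 = 3.266.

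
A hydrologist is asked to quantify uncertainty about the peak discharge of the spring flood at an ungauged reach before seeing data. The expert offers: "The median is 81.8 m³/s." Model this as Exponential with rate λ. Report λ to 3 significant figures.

Exponential median = ln 2 / λ, so λ = ln 2 / 81.8 = 0.00847.

λ ≈ 0.00847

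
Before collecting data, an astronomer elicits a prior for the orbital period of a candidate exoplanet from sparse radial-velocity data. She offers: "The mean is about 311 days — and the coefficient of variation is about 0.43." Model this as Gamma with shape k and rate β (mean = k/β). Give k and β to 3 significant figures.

k ≈ 5.41, β ≈ 0.0174

For Gamma(k, rate β): mean = k/β, variance = k/β², so CV = 1/√k.
CV = 0.43, hence k = 1/CV² = 5.41.
Then β = k/mean = 5.41/311 = 0.0174.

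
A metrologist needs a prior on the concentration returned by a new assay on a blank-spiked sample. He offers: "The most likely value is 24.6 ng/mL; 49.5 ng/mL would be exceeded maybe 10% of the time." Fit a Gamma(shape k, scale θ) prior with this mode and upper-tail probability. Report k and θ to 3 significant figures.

k ≈ 4.92, θ ≈ 6.27

Gamma(k,θ) with k>1 has mode (k−1)θ, so θ = 24.6/(k−1).
Need P(X < 49.5) = 0.9 with θ tied to k this way. Start at k = 2, θ = 24.6: P(X<49.5) ≈ 0.597.
Too low — raise k to concentrate. Iterating converges to k ≈ 4.92.
Then θ = 24.6/(4.92−1) ≈ 6.27.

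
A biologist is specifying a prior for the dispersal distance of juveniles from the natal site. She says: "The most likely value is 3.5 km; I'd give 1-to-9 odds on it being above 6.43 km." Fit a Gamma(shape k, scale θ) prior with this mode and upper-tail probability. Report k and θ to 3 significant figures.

k ≈ 6.16, θ ≈ 0.679

Gamma(k,θ) with k>1 has mode (k−1)θ, so θ = 3.5/(k−1).
Need P(X < 6.43) = 0.9 with θ tied to k this way. Start at k = 2, θ = 3.5: P(X<6.43) ≈ 0.548.
Too low — raise k to concentrate. Iterating converges to k ≈ 6.16.
Then θ = 3.5/(6.16−1) ≈ 0.679.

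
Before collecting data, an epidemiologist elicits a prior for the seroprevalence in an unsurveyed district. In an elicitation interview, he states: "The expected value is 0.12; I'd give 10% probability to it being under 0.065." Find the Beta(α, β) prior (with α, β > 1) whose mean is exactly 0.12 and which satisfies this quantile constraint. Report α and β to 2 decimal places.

With mean 0.12 fixed, write α = 0.12s, β = 0.88s where s = α+β.
Need P(θ < 0.065) = 0.1 under Beta(0.12s, 0.88s). Normal approximation: (q−m)/√(m(1−m)/s) ≈ z_{0.1} = -1.28, so s ≈ 0.12·0.88·(-1.28)²/(0.065−0.12)² = 57.3.
At s = 57.3: P(θ<0.065) ≈ 0.079. Adjusting to match 0.1 gives s ≈ 48.79.
So α = 0.12·48.79 ≈ 5.85, β = 0.88·48.79 ≈ 42.93.

α ≈ 5.85, β ≈ 42.93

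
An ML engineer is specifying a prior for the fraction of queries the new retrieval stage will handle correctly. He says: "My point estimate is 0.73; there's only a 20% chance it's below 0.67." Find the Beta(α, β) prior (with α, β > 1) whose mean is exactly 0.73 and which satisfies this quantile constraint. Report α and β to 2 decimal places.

α ≈ 27.07, β ≈ 10.01

With mean 0.73 fixed, write α = 0.73s, β = 0.27s where s = α+β.
Need P(θ < 0.67) = 0.2 under Beta(0.73s, 0.27s). Normal approximation: (q−m)/√(m(1−m)/s) ≈ z_{0.2} = -0.842, so s ≈ 0.73·0.27·(-0.842)²/(0.67−0.73)² = 38.8.
At s = 38.8: P(θ<0.67) ≈ 0.195. Adjusting to match 0.2 gives s ≈ 37.08.
So α = 0.73·37.08 ≈ 27.07, β = 0.27·37.08 ≈ 10.01.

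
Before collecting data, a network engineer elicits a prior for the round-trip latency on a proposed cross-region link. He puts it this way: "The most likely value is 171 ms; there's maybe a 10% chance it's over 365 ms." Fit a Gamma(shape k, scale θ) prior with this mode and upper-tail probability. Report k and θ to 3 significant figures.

Gamma(k,θ) with k>1 has mode (k−1)θ, so θ = 171/(k−1).
Need P(X < 365) = 0.9 with θ tied to k this way. Start at k = 2, θ = 171: P(X<365) ≈ 0.629.
Too low — raise k to concentrate. Iterating converges to k ≈ 4.34.
Then θ = 171/(4.34−1) ≈ 51.2.

k ≈ 4.34, θ ≈ 51.2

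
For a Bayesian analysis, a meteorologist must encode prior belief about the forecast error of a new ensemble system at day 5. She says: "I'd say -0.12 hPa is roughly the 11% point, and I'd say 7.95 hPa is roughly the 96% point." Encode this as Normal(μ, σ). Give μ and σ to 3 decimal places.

The p-quantile of Normal(μ,σ) is μ + z_p·σ, with z_{0.11} = -1.227 and z_{0.96} = 1.751.
Eliminate σ: μ = (z₂·x₁ − z₁·x₂)/(z₂ − z₁) = (1.751·-0.12 − (-1.227)·7.95)/2.977 = 3.205.
Then σ = (x₂ − x₁)/(z₂ − z₁) = (7.95 − -0.12)/2.977 = 2.711.

μ = 3.205, σ = 2.711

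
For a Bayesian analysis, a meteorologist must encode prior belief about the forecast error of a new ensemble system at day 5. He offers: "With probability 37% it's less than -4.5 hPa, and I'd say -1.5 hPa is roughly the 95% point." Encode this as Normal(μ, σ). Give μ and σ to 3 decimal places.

μ = -3.996, σ = 1.518

The p-quantile of Normal(μ,σ) is μ + z_p·σ, with z_{0.37} = -0.3319 and z_{0.95} = 1.645.
Eliminate σ: μ = (z₂·x₁ − z₁·x₂)/(z₂ − z₁) = (1.645·-4.5 − (-0.3319)·-1.5)/1.977 = -3.996.
Then σ = (x₂ − x₁)/(z₂ − z₁) = (-1.5 − -4.5)/1.977 = 1.518.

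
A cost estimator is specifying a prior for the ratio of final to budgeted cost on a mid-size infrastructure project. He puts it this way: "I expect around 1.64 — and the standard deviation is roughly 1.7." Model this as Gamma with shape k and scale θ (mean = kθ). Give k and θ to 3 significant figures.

k ≈ 0.931, θ ≈ 1.76

For Gamma(k, scale θ): mean = kθ, variance = kθ², so CV = 1/√k.
CV = SD/mean = 1.7/1.64 = 1.037, hence k = 1/CV² = 0.931.
Then θ = mean/k = 1.64/0.931 = 1.76.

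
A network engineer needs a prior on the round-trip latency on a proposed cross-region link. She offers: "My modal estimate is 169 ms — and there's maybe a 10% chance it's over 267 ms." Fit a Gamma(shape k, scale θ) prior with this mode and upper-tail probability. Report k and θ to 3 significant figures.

k ≈ 9.97, θ ≈ 18.9

Gamma(k,θ) with k>1 has mode (k−1)θ, so θ = 169/(k−1).
Need P(X < 267) = 0.9 with θ tied to k this way. Start at k = 2, θ = 169: P(X<267) ≈ 0.469.
Too low — raise k to concentrate. Iterating converges to k ≈ 9.97.
Then θ = 169/(9.97−1) ≈ 18.9.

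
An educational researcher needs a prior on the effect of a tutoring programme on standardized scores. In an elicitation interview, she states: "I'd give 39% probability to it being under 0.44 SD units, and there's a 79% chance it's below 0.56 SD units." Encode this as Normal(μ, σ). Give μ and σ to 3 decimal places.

μ = 0.471, σ = 0.111

For Normal(μ,σ), the p-quantile is μ + z_p·σ. Here z_{0.39} = -0.2793, z_{0.79} = 0.8064.
So 0.44 = μ − 0.2793σ and 0.56 = μ + 0.8064σ.
Subtracting: σ = (0.56 − 0.44)/(0.8064 − (-0.2793)) = 0.111.
Then μ = 0.44 − (-0.2793)·0.111 = 0.471.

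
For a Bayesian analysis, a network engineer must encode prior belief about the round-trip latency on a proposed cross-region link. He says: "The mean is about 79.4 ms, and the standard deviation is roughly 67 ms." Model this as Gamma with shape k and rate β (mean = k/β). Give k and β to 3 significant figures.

k ≈ 1.4, β ≈ 0.0177

For Gamma(k, rate β): mean = k/β, variance = k/β², so CV = 1/√k.
CV = SD/mean = 67/79.4 = 0.8438, hence k = 1/CV² = 1.4.
Then β = k/mean = 1.4/79.4 = 0.0177.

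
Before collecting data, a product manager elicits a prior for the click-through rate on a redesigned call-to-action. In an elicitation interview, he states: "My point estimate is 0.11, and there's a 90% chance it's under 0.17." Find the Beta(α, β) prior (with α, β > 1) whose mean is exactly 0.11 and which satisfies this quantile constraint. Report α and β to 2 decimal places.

α ≈ 5.30, β ≈ 42.91

With mean 0.11 fixed, write α = 0.11s, β = 0.89s where s = α+β.
Need P(θ < 0.17) = 0.9 under Beta(0.11s, 0.89s). Normal approximation: (q−m)/√(m(1−m)/s) ≈ z_{0.9} = 1.28, so s ≈ 0.11·0.89·(1.28)²/(0.17−0.11)² = 44.7.
At s = 44.7: P(θ<0.17) ≈ 0.893. Adjusting to match 0.9 gives s ≈ 48.21.
So α = 0.11·48.21 ≈ 5.30, β = 0.89·48.21 ≈ 42.91.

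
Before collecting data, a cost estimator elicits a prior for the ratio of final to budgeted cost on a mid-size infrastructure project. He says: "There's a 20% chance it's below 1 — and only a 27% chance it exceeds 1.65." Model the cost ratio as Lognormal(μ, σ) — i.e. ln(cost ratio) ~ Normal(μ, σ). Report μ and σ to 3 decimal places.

μ ≈ 0.290, σ ≈ 0.344

If T ~ Lognormal(μ,σ) then ln T ~ Normal(μ,σ), so the p-quantile of ln T is μ + z_p·σ.
ln(1) = 0 and ln(1.65) = 0.5008; z_{0.2} = -0.8416, z_{0.73} = 0.6128.
σ = (0.5008 − 0)/(0.6128 − (-0.8416)) = 0.344.
μ = 0 − (-0.8416)·0.344 = 0.290.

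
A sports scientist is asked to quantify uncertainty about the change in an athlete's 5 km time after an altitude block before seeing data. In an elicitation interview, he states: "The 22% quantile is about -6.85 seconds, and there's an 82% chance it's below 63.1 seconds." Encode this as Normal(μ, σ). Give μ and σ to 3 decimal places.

μ = 25.158, σ = 41.450

For Normal(μ,σ), the p-quantile is μ + z_p·σ. Here z_{0.22} = -0.7722, z_{0.82} = 0.9154.
So -6.85 = μ − 0.7722σ and 63.1 = μ + 0.9154σ.
Subtracting: σ = (63.1 − -6.85)/(0.9154 − (-0.7722)) = 41.450.
Then μ = -6.85 − (-0.7722)·41.450 = 25.158.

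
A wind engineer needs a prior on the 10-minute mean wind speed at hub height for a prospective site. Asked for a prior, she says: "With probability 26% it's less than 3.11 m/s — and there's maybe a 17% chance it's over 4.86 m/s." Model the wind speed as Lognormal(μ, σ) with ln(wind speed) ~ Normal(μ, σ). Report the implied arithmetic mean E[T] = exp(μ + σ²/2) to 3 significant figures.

E[T] ≈ 3.87 m/s

If T ~ Lognormal(μ,σ) then ln T ~ Normal(μ,σ), so the p-quantile of ln T is μ + z_p·σ.
ln(3.11) = 1.135 and ln(4.86) = 1.581; z_{0.26} = -0.6433, z_{0.83} = 0.9542.
σ = (1.581 − 1.135)/(0.9542 − (-0.6433)) = 0.279.
μ = 1.135 − (-0.6433)·0.279 = 1.314.
E[T] = exp(μ + σ²/2) = exp(1.314 + 0.0390) = 3.87 m/s.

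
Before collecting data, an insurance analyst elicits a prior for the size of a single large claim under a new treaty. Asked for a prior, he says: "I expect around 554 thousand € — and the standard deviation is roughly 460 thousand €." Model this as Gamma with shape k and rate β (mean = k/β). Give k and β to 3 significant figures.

k ≈ 1.45, β ≈ 0.00262

For Gamma(k, rate β): mean = k/β, variance = k/β², so CV = 1/√k.
CV = SD/mean = 460/554 = 0.8303, hence k = 1/CV² = 1.45.
Then β = k/mean = 1.45/554 = 0.00262.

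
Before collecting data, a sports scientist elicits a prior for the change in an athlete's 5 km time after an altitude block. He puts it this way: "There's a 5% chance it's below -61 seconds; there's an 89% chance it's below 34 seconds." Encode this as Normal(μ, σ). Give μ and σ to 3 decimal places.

μ = -6.580, σ = 33.085

For Normal(μ,σ), the p-quantile is μ + z_p·σ. Here z_{0.05} = -1.645, z_{0.89} = 1.227.
So -61 = μ − 1.645σ and 34 = μ + 1.227σ.
Subtracting: σ = (34 − -61)/(1.227 − (-1.645)) = 33.085.
Then μ = -61 − (-1.645)·33.085 = -6.580.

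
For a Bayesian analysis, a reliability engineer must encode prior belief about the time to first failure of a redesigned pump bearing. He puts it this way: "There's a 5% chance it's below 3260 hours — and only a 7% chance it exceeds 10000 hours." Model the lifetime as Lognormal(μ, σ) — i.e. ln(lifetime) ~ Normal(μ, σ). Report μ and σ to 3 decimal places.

If T ~ Lognormal(μ,σ) then ln T ~ Normal(μ,σ), so the p-quantile of ln T is μ + z_p·σ.
ln(3260) = 8.089 and ln(10000) = 9.21; z_{0.05} = -1.645, z_{0.93} = 1.476.
σ = (9.21 − 8.089)/(1.476 − (-1.645)) = 0.359.
μ = 8.089 − (-1.645)·0.359 = 8.680.

μ ≈ 8.680, σ ≈ 0.359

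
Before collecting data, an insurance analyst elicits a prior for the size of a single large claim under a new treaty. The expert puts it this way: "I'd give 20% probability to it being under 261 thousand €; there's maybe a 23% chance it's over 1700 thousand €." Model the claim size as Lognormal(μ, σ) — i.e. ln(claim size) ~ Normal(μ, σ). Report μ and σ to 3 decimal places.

μ ≈ 6.562, σ ≈ 1.186

If T ~ Lognormal(μ,σ) then ln T ~ Normal(μ,σ), so the p-quantile of ln T is μ + z_p·σ.
ln(261) = 5.565 and ln(1700) = 7.438; z_{0.2} = -0.8416, z_{0.77} = 0.7388.
σ = (7.438 − 5.565)/(0.7388 − (-0.8416)) = 1.186.
μ = 5.565 − (-0.8416)·1.186 = 6.562.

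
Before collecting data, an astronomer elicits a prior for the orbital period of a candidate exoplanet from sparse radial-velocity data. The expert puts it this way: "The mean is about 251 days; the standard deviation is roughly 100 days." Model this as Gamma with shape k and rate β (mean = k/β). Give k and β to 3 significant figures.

For Gamma(k, rate β): mean = k/β, variance = k/β², so CV = 1/√k.
CV = SD/mean = 100/251 = 0.3984, hence k = 1/CV² = 6.3.
Then β = k/mean = 6.3/251 = 0.0251.

k ≈ 6.3, β ≈ 0.0251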